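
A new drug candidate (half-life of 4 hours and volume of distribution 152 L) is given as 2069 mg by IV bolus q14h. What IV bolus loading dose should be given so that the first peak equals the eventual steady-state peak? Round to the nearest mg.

2270 mg

f = (1/2)^(14/4) ≈ 0.088388; accumulation ratio R = 1/(1−f) ≈ 1.09696.
Loading dose to hit Cmax,ss on first dose: D_load = D_maint·R ≈ 2069 × 1.09696 ≈ 2269.61 mg.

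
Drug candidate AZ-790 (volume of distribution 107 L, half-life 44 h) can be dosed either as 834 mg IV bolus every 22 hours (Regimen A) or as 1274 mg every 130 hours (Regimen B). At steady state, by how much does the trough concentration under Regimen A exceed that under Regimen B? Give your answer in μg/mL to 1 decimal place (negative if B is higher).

Regimen A: f = (1/2)^(22/44) ≈ 0.7071; Cmin,ss = (834/107)·f/(1−f) ≈ 18.817 μg/mL.
Regimen B: f = (1/2)^(130/44) ≈ 0.1290; Cmin,ss = (1274/107)·f/(1−f) ≈ 1.763 μg/mL.
Difference ≈ 18.817 − 1.763 ≈ 17.054 μg/mL.

17.1 μg/mL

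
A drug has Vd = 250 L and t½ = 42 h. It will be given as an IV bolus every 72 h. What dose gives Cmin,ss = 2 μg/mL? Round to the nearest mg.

1141 mg

τ/t½ = 72/42 ≈ 1.7143, so f = (1/2)^(72/42) ≈ 0.304753.
Cmin,ss = (D/Vd)·f/(1−f), so D = Cmin,ss·Vd·(1−f)/f.
D = 2 × 250 × (1−f)/f ≈ 2 × 250 × 2.28135 ≈ 1140.68 mg.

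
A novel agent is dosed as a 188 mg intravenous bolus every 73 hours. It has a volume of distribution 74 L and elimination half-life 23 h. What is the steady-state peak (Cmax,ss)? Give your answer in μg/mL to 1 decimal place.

τ/t½ = 73/23 ≈ 3.1739, so fraction remaining f = (1/2)^(73/23) ≈ 0.1108.
At steady state, accumulation factor R = 1/(1 − e^(−kτ)) ≈ 1.1246.
Each bolus raises the concentration by D/Vd = 188/74 ≈ 2.541 μg/mL.
Steady-state peak Cmax,ss = C₀·R ≈ 2.541 × 1.1246 ≈ 2.858 μg/mL.

2.9 μg/mL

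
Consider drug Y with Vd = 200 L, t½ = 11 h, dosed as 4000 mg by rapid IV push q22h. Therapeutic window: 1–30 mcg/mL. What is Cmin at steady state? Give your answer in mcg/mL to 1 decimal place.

τ = 22 h = 2 half-lives, so f = (1/2)^2 = 0.25.
At steady state, R = 1/(1 − 0.25) = 4/3.
Single-dose peak C₀ = D/Vd = 4000/200 = 20 mcg/mL.
Steady-state peak Cmax,ss = C₀·R = 20 × 4/3 ≈ 26.667 mcg/mL.
Steady-state trough Cmin,ss = Cmax,ss·f ≈ 26.667 × 0.25 ≈ 6.667 mcg/mL.
Trough 6.7 mcg/mL vs MEC 1 mcg/mL: adequate.

6.7 mcg/mL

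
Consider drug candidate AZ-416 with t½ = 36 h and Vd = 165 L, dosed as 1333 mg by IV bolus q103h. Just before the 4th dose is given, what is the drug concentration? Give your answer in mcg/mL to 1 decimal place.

1.3 mcg/mL

f = (1/2)^(τ/t½) = (1/2)^(103/36) ≈ 0.1376.
C₀ = D/Vd = 1333/165 ≈ 8.079 mcg/mL.
Before the 4th dose, 3 doses have been given. Superposition: Cmin = C₀·(f + f² + … + f^3).
≈ 8.079 × (0.1376 + 0.0189 + 0.0026) ≈ 8.079 × 0.1591 ≈ 1.285 mcg/mL.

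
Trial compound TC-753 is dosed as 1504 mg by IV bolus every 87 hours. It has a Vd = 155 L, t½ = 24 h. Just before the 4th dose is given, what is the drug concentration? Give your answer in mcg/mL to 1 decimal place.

f = (1/2)^(τ/t½) = (1/2)^(87/24) ≈ 0.0811.
C₀ = D/Vd = 1504/155 ≈ 9.703 mcg/mL.
Before the 4th dose, 3 doses have been given. Superposition: Cmin = C₀·(f + f² + … + f^3).
≈ 9.703 × (0.0811 + 0.0066 + 0.0005) ≈ 9.703 × 0.0882 ≈ 0.856 mcg/mL.

0.9 mcg/mL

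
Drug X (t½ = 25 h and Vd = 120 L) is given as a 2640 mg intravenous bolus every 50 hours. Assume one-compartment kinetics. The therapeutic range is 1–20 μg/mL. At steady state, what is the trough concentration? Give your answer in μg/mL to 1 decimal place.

The dosing interval is 2 half-lives, so f = 2^(−2) = 0.25.
At steady state, R = 1/(1 − 0.25) = 4/3.
Single-dose peak C₀ = D/Vd = 2640/120 = 22 μg/mL.
Steady-state peak Cmax,ss = C₀·R = 22 × 4/3 ≈ 29.333 μg/mL.
Steady-state trough Cmin,ss = Cmax,ss·f ≈ 29.333 × 0.25 ≈ 7.333 μg/mL.
Trough 7.3 μg/mL vs MEC 1 μg/mL: adequate.

7.3 μg/mL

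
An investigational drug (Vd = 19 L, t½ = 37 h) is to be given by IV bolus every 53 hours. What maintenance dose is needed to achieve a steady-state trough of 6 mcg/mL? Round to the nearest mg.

τ/t½ = 53/37 ≈ 1.4324, so f = (1/2)^(53/37) ≈ 0.370506.
Cmin,ss = (D/Vd)·f/(1−f), so D = Cmin,ss·Vd·(1−f)/f.
D = 6 × 19 × (1−f)/f ≈ 6 × 19 × 1.69901 ≈ 193.69 mg.

194 mg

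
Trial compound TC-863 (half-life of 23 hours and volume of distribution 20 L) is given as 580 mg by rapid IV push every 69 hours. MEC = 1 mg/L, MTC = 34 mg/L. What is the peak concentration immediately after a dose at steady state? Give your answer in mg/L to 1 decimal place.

33.1 mg/L

τ = 69 h = 3 half-lives, so f = (1/2)^3 = 0.125.
Accumulation ratio R = 1/(1 − f) = 1/0.875 = 8/7.
Single-dose peak C₀ = D/Vd = 580/20 = 29 mg/L.
Steady-state peak Cmax,ss = C₀·R = 29 × 8/7 ≈ 33.143 mg/L.
Peak 33.1 mg/L vs MTC 34 mg/L: below toxic threshold.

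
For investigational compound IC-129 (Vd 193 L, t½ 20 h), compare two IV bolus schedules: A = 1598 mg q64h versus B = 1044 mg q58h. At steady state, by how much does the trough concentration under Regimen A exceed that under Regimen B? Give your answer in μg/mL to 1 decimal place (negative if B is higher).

Regimen A: f = (1/2)^(64/20) ≈ 0.1088; Cmin,ss = (1598/193)·f/(1−f) ≈ 1.011 μg/mL.
Regimen B: f = (1/2)^(58/20) ≈ 0.1340; Cmin,ss = (1044/193)·f/(1−f) ≈ 0.837 μg/mL.
Difference ≈ 1.011 − 0.837 ≈ 0.174 μg/mL.

0.2 μg/mL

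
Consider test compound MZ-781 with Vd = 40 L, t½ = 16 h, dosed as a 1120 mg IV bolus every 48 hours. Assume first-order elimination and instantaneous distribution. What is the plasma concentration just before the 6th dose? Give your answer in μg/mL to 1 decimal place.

f = (1/2)^(τ/t½) = (1/2)^(48/16) ≈ 0.1250.
C₀ = D/Vd = 1120/40 ≈ 28.000 μg/mL.
Before the 6th dose, 5 doses have been given. Superposition: Cmin = C₀·(f + f² + … + f^5).
≈ 28.000 × (0.1250 + 0.0156 + 0.0020 + 0.0002 + 0.0000) ≈ 28.000 × 0.1428 ≈ 3.998 μg/mL.

4.0 μg/mL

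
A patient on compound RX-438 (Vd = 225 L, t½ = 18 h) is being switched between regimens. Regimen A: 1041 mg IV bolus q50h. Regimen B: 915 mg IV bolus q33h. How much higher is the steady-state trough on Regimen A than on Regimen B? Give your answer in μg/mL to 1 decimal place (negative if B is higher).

-0.8 μg/mL

Regimen A: f = (1/2)^(50/18) ≈ 0.1458; Cmin,ss = (1041/225)·f/(1−f) ≈ 0.790 μg/mL.
Regimen B: f = (1/2)^(33/18) ≈ 0.2806; Cmin,ss = (915/225)·f/(1−f) ≈ 1.586 μg/mL.
Difference ≈ 0.790 − 1.586 ≈ -0.796 μg/mL.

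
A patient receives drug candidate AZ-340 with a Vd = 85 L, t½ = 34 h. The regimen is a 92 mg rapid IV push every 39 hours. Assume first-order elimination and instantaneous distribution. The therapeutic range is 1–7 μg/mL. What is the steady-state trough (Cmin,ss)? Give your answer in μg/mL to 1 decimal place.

k = ln2/t½ = ln2/34 ≈ 0.020387 h⁻¹; fraction remaining f = e^(−kτ) = e^(−0.020387×39) ≈ 0.4515.
Each bolus raises the concentration by D/Vd = 92/85 ≈ 1.082 μg/mL.
Steady-state trough Cmin,ss = C₀·f/(1−f) ≈ 1.082 × 0.4515/0.5485 ≈ 0.891 μg/mL.
Trough 0.9 μg/mL vs MEC 1 μg/mL: subtherapeutic.

0.9 μg/mL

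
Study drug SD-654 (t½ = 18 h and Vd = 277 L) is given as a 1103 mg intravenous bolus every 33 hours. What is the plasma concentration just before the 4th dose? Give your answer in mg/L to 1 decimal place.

1.5 mg/L

f = (1/2)^(τ/t½) = (1/2)^(33/18) ≈ 0.2806.
C₀ = D/Vd = 1103/277 ≈ 3.982 mg/L.
Before the 4th dose, 3 doses have been given. Superposition: Cmin = C₀·(f + f² + … + f^3).
≈ 3.982 × (0.2806 + 0.0787 + 0.0221) ≈ 3.982 × 0.3814 ≈ 1.519 mg/L.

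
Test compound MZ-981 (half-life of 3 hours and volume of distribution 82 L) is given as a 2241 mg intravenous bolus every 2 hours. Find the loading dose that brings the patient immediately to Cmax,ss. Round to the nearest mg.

6056 mg

f = (1/2)^(2/3) ≈ 0.629961; accumulation ratio R = 1/(1−f) ≈ 2.70242.
Loading dose to hit Cmax,ss on first dose: D_load = D_maint·R ≈ 2241 × 2.70242 ≈ 6056.12 mg.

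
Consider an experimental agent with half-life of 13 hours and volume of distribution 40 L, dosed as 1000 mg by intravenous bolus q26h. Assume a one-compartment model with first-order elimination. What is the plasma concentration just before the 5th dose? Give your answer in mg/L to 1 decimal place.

8.3 mg/L

f = (1/2)^(τ/t½) = (1/2)^(26/13) ≈ 0.2500.
C₀ = D/Vd = 1000/40 ≈ 25.000 mg/L.
Before the 5th dose, 4 doses have been given. Superposition: Cmin = C₀·(f + f² + … + f^4).
≈ 25.000 × (0.2500 + 0.0625 + 0.0156 + 0.0039) ≈ 25.000 × 0.3320 ≈ 8.300 mg/L.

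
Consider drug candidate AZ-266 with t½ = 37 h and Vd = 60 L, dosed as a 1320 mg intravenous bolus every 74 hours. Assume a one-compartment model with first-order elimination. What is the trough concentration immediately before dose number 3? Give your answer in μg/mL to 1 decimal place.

f = (1/2)^(τ/t½) = (1/2)^(74/37) ≈ 0.2500.
C₀ = D/Vd = 1320/60 ≈ 22.000 μg/mL.
Before the 3rd dose, 2 doses have been given. Superposition: Cmin = C₀·(f + f²).
≈ 22.000 × (0.2500 + 0.0625) ≈ 22.000 × 0.3125 ≈ 6.875 μg/mL.

6.9 μg/mL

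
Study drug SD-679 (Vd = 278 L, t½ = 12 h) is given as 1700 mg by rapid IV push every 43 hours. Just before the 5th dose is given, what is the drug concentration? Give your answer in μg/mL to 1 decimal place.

0.6 μg/mL

f = (1/2)^(τ/t½) = (1/2)^(43/12) ≈ 0.0834.
C₀ = D/Vd = 1700/278 ≈ 6.115 μg/mL.
Before the 5th dose, 4 doses have been given. Superposition: Cmin = C₀·(f + f² + … + f^4).
≈ 6.115 × (0.0834 + 0.0070 + 0.0006 + 0.0000) ≈ 6.115 × 0.0910 ≈ 0.556 μg/mL.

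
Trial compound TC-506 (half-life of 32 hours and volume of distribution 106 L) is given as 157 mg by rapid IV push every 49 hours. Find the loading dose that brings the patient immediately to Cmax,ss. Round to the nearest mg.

f = (1/2)^(49/32) ≈ 0.345977; accumulation ratio R = 1/(1−f) ≈ 1.52900.
Loading dose to hit Cmax,ss on first dose: D_load = D_maint·R ≈ 157 × 1.52900 ≈ 240.05 mg.

240 mg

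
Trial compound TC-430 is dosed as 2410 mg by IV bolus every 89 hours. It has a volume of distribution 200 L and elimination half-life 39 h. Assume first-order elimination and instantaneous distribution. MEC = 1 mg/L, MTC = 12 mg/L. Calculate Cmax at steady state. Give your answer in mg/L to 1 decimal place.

τ/t½ = 89/39 ≈ 2.2821, so fraction remaining f = (1/2)^(89/39) ≈ 0.2056.
At steady state, accumulation factor R = 1/(1 − e^(−kτ)) ≈ 1.2588.
Single-dose peak C₀ = D/Vd = 2410/200 ≈ 12.050 mg/L.
Steady-state peak Cmax,ss = C₀·R ≈ 12.050 × 1.2588 ≈ 15.169 mg/L.
Peak 15.2 mg/L vs MTC 12 mg/L: exceeds toxic threshold.

15.2 mg/L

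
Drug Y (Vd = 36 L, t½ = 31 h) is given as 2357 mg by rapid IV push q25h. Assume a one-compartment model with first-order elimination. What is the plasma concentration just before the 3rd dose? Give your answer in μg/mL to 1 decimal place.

f = (1/2)^(τ/t½) = (1/2)^(25/31) ≈ 0.5718.
C₀ = D/Vd = 2357/36 ≈ 65.472 μg/mL.
Before the 3rd dose, 2 doses have been given. Superposition: Cmin = C₀·(f + f²).
≈ 65.472 × (0.5718 + 0.3270) ≈ 65.472 × 0.8988 ≈ 58.846 μg/mL.

58.8 μg/mL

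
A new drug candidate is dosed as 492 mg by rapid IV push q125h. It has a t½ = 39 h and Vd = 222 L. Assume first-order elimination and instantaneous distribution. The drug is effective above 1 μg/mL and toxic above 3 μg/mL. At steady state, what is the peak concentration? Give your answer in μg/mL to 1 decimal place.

τ/t½ = 125/39 ≈ 3.2051, so fraction remaining f = (1/2)^(125/39) ≈ 0.1084.
At steady state, accumulation factor R = 1/(1 − e^(−kτ)) ≈ 1.1216.
Single-dose peak C₀ = D/Vd = 492/222 ≈ 2.216 μg/mL.
Steady-state peak Cmax,ss = C₀·R ≈ 2.216 × 1.1216 ≈ 2.485 μg/mL.
Peak 2.5 μg/mL vs MTC 3 μg/mL: below toxic threshold.

2.5 μg/mL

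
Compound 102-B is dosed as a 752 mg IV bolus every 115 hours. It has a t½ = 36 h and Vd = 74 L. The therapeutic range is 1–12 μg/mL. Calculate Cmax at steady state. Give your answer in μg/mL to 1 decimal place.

11.4 μg/mL

k = ln2/t½ = ln2/36 ≈ 0.019254 h⁻¹; fraction remaining f = e^(−kτ) = e^(−0.019254×115) ≈ 0.1092.
Accumulation ratio R = 1/(1 − f) ≈ 1/0.8908 ≈ 1.1226.
Each bolus raises the concentration by D/Vd = 752/74 ≈ 10.162 μg/mL.
Cmax,ss = C₀/(1 − f) ≈ 10.162/0.8908 ≈ 11.408 μg/mL.
Peak 11.4 μg/mL vs MTC 12 μg/mL: below toxic threshold.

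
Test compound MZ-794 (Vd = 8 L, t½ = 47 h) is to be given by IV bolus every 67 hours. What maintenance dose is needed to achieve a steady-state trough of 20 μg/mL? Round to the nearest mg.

270 mg

τ/t½ = 67/47 ≈ 1.4255, so f = (1/2)^(67/47) ≈ 0.372282.
Cmin,ss = (D/Vd)·f/(1−f), so D = Cmin,ss·Vd·(1−f)/f.
D = 20 × 8 × (1−f)/f ≈ 20 × 8 × 1.68614 ≈ 269.78 mg.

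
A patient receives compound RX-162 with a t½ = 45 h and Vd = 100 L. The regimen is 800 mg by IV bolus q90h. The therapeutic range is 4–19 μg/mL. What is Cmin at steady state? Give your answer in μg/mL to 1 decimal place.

τ = 90 h = 2 half-lives, so f = (1/2)^2 = 0.25.
At steady state, R = 1/(1 − 0.25) = 4/3.
Single-dose peak C₀ = D/Vd = 800/100 = 8 μg/mL.
Steady-state peak Cmax,ss = C₀·R = 8 × 4/3 ≈ 10.667 μg/mL.
Steady-state trough Cmin,ss = Cmax,ss·f ≈ 10.667 × 0.25 ≈ 2.667 μg/mL.
Trough 2.7 μg/mL vs MEC 4 μg/mL: subtherapeutic.

2.7 μg/mL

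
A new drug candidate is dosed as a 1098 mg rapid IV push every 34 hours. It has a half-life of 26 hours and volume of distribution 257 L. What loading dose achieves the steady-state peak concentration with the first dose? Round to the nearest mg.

f = (1/2)^(34/26) ≈ 0.403967; accumulation ratio R = 1/(1−f) ≈ 1.67776.
Loading dose to hit Cmax,ss on first dose: D_load = D_maint·R ≈ 1098 × 1.67776 ≈ 1842.18 mg.

1842 mg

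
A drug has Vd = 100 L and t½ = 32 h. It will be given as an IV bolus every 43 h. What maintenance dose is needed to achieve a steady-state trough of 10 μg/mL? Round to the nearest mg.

1538 mg

τ/t½ = 43/32 ≈ 1.3438, so f = (1/2)^(43/32) ≈ 0.393995.
Cmin,ss = (D/Vd)·f/(1−f), so D = Cmin,ss·Vd·(1−f)/f.
D = 10 × 100 × (1−f)/f ≈ 10 × 100 × 1.53810 ≈ 1538.10 mg.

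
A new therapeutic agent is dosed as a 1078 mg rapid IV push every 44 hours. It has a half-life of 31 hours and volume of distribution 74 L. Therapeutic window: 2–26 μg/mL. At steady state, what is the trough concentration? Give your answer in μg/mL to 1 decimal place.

k = ln2/t½ = ln2/31 ≈ 0.022360 h⁻¹; fraction remaining f = e^(−kτ) = e^(−0.022360×44) ≈ 0.3739.
Single-dose peak C₀ = D/Vd = 1078/74 ≈ 14.568 μg/mL.
Steady-state trough Cmin,ss = C₀·f/(1−f) ≈ 14.568 × 0.3739/0.6261 ≈ 8.700 μg/mL.
Trough 8.7 μg/mL vs MEC 2 μg/mL: adequate.

8.7 μg/mL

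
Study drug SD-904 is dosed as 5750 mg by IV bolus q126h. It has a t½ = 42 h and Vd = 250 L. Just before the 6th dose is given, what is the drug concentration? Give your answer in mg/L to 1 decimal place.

f = (1/2)^(τ/t½) = (1/2)^(126/42) ≈ 0.1250.
C₀ = D/Vd = 5750/250 ≈ 23.000 mg/L.
Before the 6th dose, 5 doses have been given. Superposition: Cmin = C₀·(f + f² + … + f^5).
≈ 23.000 × (0.1250 + 0.0156 + 0.0020 + 0.0002 + 0.0000) ≈ 23.000 × 0.1428 ≈ 3.284 mg/L.

3.3 mg/L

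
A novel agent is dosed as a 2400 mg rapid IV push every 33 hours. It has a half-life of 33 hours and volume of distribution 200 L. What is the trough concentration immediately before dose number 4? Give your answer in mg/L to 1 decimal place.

f = (1/2)^(τ/t½) = (1/2)^(33/33) ≈ 0.5000.
C₀ = D/Vd = 2400/200 ≈ 12.000 mg/L.
Before the 4th dose, 3 doses have been given. Superposition: Cmin = C₀·(f + f² + … + f^3).
≈ 12.000 × (0.5000 + 0.2500 + 0.1250) ≈ 12.000 × 0.8750 ≈ 10.500 mg/L.

10.5 mg/L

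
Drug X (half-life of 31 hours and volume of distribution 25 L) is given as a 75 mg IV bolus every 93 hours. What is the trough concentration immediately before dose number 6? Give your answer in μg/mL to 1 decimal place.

f = (1/2)^(τ/t½) = (1/2)^(93/31) ≈ 0.1250.
C₀ = D/Vd = 75/25 ≈ 3.000 μg/mL.
Before the 6th dose, 5 doses have been given. Superposition: Cmin = C₀·(f + f² + … + f^5).
≈ 3.000 × (0.1250 + 0.0156 + 0.0020 + 0.0002 + 0.0000) ≈ 3.000 × 0.1428 ≈ 0.428 μg/mL.

0.4 μg/mL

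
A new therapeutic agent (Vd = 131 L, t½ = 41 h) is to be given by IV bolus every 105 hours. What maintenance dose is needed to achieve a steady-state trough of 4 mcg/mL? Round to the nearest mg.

τ/t½ = 105/41 ≈ 2.561, so f = (1/2)^(105/41) ≈ 0.169461.
Cmin,ss = (D/Vd)·f/(1−f), so D = Cmin,ss·Vd·(1−f)/f.
D = 4 × 131 × (1−f)/f ≈ 4 × 131 × 4.90106 ≈ 2568.16 mg.

2568 mg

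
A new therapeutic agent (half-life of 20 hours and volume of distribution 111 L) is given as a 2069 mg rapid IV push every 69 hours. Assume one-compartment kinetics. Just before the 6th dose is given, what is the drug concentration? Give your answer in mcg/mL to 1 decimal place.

f = (1/2)^(τ/t½) = (1/2)^(69/20) ≈ 0.0915.
C₀ = D/Vd = 2069/111 ≈ 18.640 mcg/mL.
Before the 6th dose, 5 doses have been given. Superposition: Cmin = C₀·(f + f² + … + f^5).
≈ 18.640 × (0.0915 + 0.0084 + 0.0008 + 0.0001 + 0.0000) ≈ 18.640 × 0.1008 ≈ 1.879 mcg/mL.

1.9 mcg/mL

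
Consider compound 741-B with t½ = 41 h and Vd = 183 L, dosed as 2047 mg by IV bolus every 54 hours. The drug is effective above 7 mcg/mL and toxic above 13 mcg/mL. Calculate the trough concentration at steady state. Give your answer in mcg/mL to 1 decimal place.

τ/t½ = 54/41 ≈ 1.3171, so fraction remaining f = (1/2)^(54/41) ≈ 0.4013.
Accumulation ratio R = 1/(1 − f) ≈ 1/0.5987 ≈ 1.6703.
Single-dose peak C₀ = D/Vd = 2047/183 ≈ 11.186 mcg/mL.
Cmax,ss = C₀/(1 − f) ≈ 11.186/0.5987 ≈ 18.684 mcg/mL.
Steady-state trough Cmin,ss = Cmax,ss·f ≈ 18.684 × 0.4013 ≈ 7.498 mcg/mL.
Trough 7.5 mcg/mL vs MEC 7 mcg/mL: adequate.

7.5 mcg/mL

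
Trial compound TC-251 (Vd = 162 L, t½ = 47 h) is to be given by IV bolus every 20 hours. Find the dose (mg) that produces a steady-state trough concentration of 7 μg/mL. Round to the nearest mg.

τ/t½ = 20/47 ≈ 0.42553, so f = (1/2)^(20/47) ≈ 0.744564.
Cmin,ss = (D/Vd)·f/(1−f), so D = Cmin,ss·Vd·(1−f)/f.
D = 7 × 162 × (1−f)/f ≈ 7 × 162 × 0.34307 ≈ 389.04 mg.

389 mg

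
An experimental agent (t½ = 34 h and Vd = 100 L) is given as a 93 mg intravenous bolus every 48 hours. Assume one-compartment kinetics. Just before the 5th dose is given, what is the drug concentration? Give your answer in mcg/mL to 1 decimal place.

0.5 mcg/mL

f = (1/2)^(τ/t½) = (1/2)^(48/34) ≈ 0.3759.
C₀ = D/Vd = 93/100 ≈ 0.930 mcg/mL.
Before the 5th dose, 4 doses have been given. Superposition: Cmin = C₀·(f + f² + … + f^4).
≈ 0.930 × (0.3759 + 0.1413 + 0.0531 + 0.0200) ≈ 0.930 × 0.5903 ≈ 0.549 mcg/mL.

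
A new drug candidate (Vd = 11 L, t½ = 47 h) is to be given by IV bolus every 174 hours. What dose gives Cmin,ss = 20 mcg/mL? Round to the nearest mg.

τ/t½ = 174/47 ≈ 3.7021, so f = (1/2)^(174/47) ≈ 0.076833.
Cmin,ss = (D/Vd)·f/(1−f), so D = Cmin,ss·Vd·(1−f)/f.
D = 20 × 11 × (1−f)/f ≈ 20 × 11 × 12.01524 ≈ 2643.35 mg.

2643 mg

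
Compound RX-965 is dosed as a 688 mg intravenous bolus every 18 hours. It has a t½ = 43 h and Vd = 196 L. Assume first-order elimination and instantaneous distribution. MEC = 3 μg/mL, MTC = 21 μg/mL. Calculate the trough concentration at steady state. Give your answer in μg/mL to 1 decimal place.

Over one 18-h interval, 18/43 ≈ 0.4186 half-lives elapse, leaving f ≈ 0.7481 of each dose.
Single-dose peak C₀ = D/Vd = 688/196 ≈ 3.510 μg/mL.
Steady-state trough Cmin,ss = C₀·f/(1−f) ≈ 3.510 × 0.7481/0.2519 ≈ 10.424 μg/mL.
Trough 10.4 μg/mL vs MEC 3 μg/mL: adequate.

10.4 μg/mL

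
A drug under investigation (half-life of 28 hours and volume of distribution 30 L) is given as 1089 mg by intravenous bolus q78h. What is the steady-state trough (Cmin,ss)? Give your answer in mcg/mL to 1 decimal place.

6.2 mcg/mL

k = ln2/t½ = ln2/28 ≈ 0.024755 h⁻¹; fraction remaining f = e^(−kτ) = e^(−0.024755×78) ≈ 0.1450.
Single-dose peak C₀ = D/Vd = 1089/30 ≈ 36.300 mcg/mL.
Steady-state trough Cmin,ss = C₀·f/(1−f) ≈ 36.300 × 0.1450/0.8550 ≈ 6.156 mcg/mL.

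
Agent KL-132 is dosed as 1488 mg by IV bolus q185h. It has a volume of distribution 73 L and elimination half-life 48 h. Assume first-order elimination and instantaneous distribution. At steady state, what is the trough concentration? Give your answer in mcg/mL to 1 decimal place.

1.5 mcg/mL

k = ln2/t½ = ln2/48 ≈ 0.014441 h⁻¹; fraction remaining f = e^(−kτ) = e^(−0.014441×185) ≈ 0.0691.
At steady state, accumulation factor R = 1/(1 − e^(−kτ)) ≈ 1.0742.
Each bolus raises the concentration by D/Vd = 1488/73 ≈ 20.384 mcg/mL.
Steady-state peak Cmax,ss = C₀·R ≈ 20.384 × 1.0742 ≈ 21.896 mcg/mL.
One interval later, Cmin,ss = Cmax,ss·e^(−kτ) ≈ 21.896 × 0.0691 ≈ 1.513 mcg/mL.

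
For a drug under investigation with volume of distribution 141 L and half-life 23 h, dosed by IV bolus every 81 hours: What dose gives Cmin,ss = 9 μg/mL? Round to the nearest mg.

13306 mg

τ/t½ = 81/23 ≈ 3.5217, so f = (1/2)^(81/23) ≈ 0.087066.
Cmin,ss = (D/Vd)·f/(1−f), so D = Cmin,ss·Vd·(1−f)/f.
D = 9 × 141 × (1−f)/f ≈ 9 × 141 × 10.48554 ≈ 13306.15 mg.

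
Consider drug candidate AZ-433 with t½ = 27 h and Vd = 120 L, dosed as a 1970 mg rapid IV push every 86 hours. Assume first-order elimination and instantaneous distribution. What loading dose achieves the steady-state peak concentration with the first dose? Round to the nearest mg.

2213 mg

f = (1/2)^(86/27) ≈ 0.109942; accumulation ratio R = 1/(1−f) ≈ 1.12352.
Loading dose to hit Cmax,ss on first dose: D_load = D_maint·R ≈ 1970 × 1.12352 ≈ 2213.33 mg.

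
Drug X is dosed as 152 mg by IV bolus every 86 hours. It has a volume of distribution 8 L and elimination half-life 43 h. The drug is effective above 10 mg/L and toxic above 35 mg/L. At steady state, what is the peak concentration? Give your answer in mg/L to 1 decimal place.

The dosing interval is 2 half-lives, so f = 2^(−2) = 0.25.
Accumulation ratio R = 1/(1 − f) = 1/0.75 = 4/3.
Single-dose peak C₀ = D/Vd = 152/8 = 19 mg/L.
Steady-state peak Cmax,ss = C₀·R = 19 × 4/3 ≈ 25.333 mg/L.
Peak 25.3 mg/L vs MTC 35 mg/L: below toxic threshold.

25.3 mg/L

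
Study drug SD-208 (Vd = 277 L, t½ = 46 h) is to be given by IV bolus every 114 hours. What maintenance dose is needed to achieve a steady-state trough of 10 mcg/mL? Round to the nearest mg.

τ/t½ = 114/46 ≈ 2.4783, so f = (1/2)^(114/46) ≈ 0.179461.
Cmin,ss = (D/Vd)·f/(1−f), so D = Cmin,ss·Vd·(1−f)/f.
D = 10 × 277 × (1−f)/f ≈ 10 × 277 × 4.57224 ≈ 12665.10 mg.

12665 mg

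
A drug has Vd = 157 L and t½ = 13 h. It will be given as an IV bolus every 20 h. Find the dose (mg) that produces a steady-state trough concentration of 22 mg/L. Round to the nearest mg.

τ/t½ = 20/13 ≈ 1.5385, so f = (1/2)^(20/13) ≈ 0.344252.
Cmin,ss = (D/Vd)·f/(1−f), so D = Cmin,ss·Vd·(1−f)/f.
D = 22 × 157 × (1−f)/f ≈ 22 × 157 × 1.90485 ≈ 6579.35 mg.

6579 mg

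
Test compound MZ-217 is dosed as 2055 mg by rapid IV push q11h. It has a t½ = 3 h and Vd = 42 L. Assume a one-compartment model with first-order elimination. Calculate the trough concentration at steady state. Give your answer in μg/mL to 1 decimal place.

k = ln2/t½ = ln2/3 ≈ 0.231049 h⁻¹; fraction remaining f = e^(−kτ) = e^(−0.231049×11) ≈ 0.0787.
At steady state, accumulation factor R = 1/(1 − e^(−kτ)) ≈ 1.0854.
Single-dose peak C₀ = D/Vd = 2055/42 ≈ 48.929 μg/mL.
Cmax,ss = C₀/(1 − f) ≈ 48.929/0.9213 ≈ 53.109 μg/mL.
Steady-state trough Cmin,ss = Cmax,ss·f ≈ 53.109 × 0.0787 ≈ 4.180 μg/mL.

4.2 μg/mL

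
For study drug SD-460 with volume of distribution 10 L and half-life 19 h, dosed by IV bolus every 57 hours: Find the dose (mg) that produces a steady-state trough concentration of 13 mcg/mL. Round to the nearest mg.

τ/t½ = 57/19 ≈ 3, so f = (1/2)^(57/19) ≈ 0.125000.
Cmin,ss = (D/Vd)·f/(1−f), so D = Cmin,ss·Vd·(1−f)/f.
D = 13 × 10 × (1−f)/f ≈ 13 × 10 × 7.00000 ≈ 910.00 mg.

910 mg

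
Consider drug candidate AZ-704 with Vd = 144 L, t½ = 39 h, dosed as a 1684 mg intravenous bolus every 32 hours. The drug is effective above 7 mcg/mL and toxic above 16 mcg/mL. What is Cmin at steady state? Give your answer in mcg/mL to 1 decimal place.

15.3 mcg/mL

Over one 32-h interval, 32/39 ≈ 0.82051 half-lives elapse, leaving f ≈ 0.5662 of each dose.
At steady state, accumulation factor R = 1/(1 − e^(−kτ)) ≈ 2.3052.
Each bolus raises the concentration by D/Vd = 1684/144 ≈ 11.694 mcg/mL.
Steady-state peak Cmax,ss = C₀·R ≈ 11.694 × 2.3052 ≈ 26.957 mcg/mL.
One interval later, Cmin,ss = Cmax,ss·e^(−kτ) ≈ 26.957 × 0.5662 ≈ 15.263 mcg/mL.
Trough 15.3 mcg/mL vs MEC 7 mcg/mL: adequate.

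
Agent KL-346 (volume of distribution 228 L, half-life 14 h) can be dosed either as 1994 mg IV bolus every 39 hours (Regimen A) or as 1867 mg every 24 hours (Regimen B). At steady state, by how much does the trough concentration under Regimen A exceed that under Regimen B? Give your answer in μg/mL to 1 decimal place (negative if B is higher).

Regimen A: f = (1/2)^(39/14) ≈ 0.1450; Cmin,ss = (1994/228)·f/(1−f) ≈ 1.483 μg/mL.
Regimen B: f = (1/2)^(24/14) ≈ 0.3048; Cmin,ss = (1867/228)·f/(1−f) ≈ 3.590 μg/mL.
Difference ≈ 1.483 − 3.590 ≈ -2.107 μg/mL.

-2.1 μg/mL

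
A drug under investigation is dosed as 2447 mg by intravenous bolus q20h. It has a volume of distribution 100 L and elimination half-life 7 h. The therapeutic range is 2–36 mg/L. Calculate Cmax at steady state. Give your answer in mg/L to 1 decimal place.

28.4 mg/L

τ/t½ = 20/7 ≈ 2.8571, so fraction remaining f = (1/2)^(20/7) ≈ 0.1380.
At steady state, accumulation factor R = 1/(1 − e^(−kτ)) ≈ 1.1601.
Each bolus raises the concentration by D/Vd = 2447/100 ≈ 24.470 mg/L.
Steady-state peak Cmax,ss = C₀·R ≈ 24.470 × 1.1601 ≈ 28.388 mg/L.
Peak 28.4 mg/L vs MTC 36 mg/L: below toxic threshold.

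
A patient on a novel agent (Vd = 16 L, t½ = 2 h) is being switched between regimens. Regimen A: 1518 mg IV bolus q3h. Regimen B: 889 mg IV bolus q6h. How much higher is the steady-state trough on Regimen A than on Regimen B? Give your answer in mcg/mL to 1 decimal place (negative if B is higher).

Regimen A: f = (1/2)^(3/2) ≈ 0.3536; Cmin,ss = (1518/16)·f/(1−f) ≈ 51.899 mcg/mL.
Regimen B: f = (1/2)^(6/2) ≈ 0.1250; Cmin,ss = (889/16)·f/(1−f) ≈ 7.938 mcg/mL.
Difference ≈ 51.899 − 7.938 ≈ 43.961 mcg/mL.

44.0 mcg/mL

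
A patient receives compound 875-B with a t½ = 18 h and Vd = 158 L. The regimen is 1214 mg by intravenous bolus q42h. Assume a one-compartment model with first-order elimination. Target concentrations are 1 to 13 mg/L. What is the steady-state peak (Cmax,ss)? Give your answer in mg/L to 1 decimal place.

Over one 42-h interval, 42/18 ≈ 2.3333 half-lives elapse, leaving f ≈ 0.1984 of each dose.
At steady state, accumulation factor R = 1/(1 − e^(−kτ)) ≈ 1.2475.
Each bolus raises the concentration by D/Vd = 1214/158 ≈ 7.684 mg/L.
Cmax,ss = C₀/(1 − f) ≈ 7.684/0.8016 ≈ 9.586 mg/L.
Peak 9.6 mg/L vs MTC 13 mg/L: below toxic threshold.

9.6 mg/L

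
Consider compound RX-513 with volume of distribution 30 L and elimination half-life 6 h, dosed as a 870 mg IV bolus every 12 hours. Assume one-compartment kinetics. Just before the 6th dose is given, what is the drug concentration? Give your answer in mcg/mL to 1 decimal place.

9.7 mcg/mL

f = (1/2)^(τ/t½) = (1/2)^(12/6) ≈ 0.2500.
C₀ = D/Vd = 870/30 ≈ 29.000 mcg/mL.
Before the 6th dose, 5 doses have been given. Superposition: Cmin = C₀·(f + f² + … + f^5).
≈ 29.000 × (0.2500 + 0.0625 + 0.0156 + 0.0039 + 0.0010) ≈ 29.000 × 0.3330 ≈ 9.657 mcg/mL.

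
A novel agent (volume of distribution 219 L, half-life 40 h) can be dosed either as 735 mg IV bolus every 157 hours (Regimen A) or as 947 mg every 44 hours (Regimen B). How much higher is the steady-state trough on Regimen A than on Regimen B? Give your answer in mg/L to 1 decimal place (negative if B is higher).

Regimen A: f = (1/2)^(157/40) ≈ 0.0658; Cmin,ss = (735/219)·f/(1−f) ≈ 0.236 mg/L.
Regimen B: f = (1/2)^(44/40) ≈ 0.4665; Cmin,ss = (947/219)·f/(1−f) ≈ 3.781 mg/L.
Difference ≈ 0.236 − 3.781 ≈ -3.545 mg/L.

-3.5 mg/L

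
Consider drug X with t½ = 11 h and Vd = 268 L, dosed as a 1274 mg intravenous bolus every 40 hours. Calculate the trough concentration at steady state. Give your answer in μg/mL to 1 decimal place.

0.4 μg/mL

τ/t½ = 40/11 ≈ 3.6364, so fraction remaining f = (1/2)^(40/11) ≈ 0.0804.
Accumulation ratio R = 1/(1 − f) ≈ 1/0.9196 ≈ 1.0874.
Single-dose peak C₀ = D/Vd = 1274/268 ≈ 4.754 μg/mL.
Steady-state peak Cmax,ss = C₀·R ≈ 4.754 × 1.0874 ≈ 5.169 μg/mL.
Steady-state trough Cmin,ss = Cmax,ss·f ≈ 5.169 × 0.0804 ≈ 0.416 μg/mL.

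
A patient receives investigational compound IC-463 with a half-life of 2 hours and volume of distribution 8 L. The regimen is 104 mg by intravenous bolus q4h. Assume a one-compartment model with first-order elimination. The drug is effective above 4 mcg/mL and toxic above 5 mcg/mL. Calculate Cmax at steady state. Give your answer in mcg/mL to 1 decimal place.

17.3 mcg/mL

τ = 4 h = 2 half-lives, so f = (1/2)^2 = 0.25.
At steady state, R = 1/(1 − 0.25) = 4/3.
Single-dose peak C₀ = D/Vd = 104/8 = 13 mcg/mL.
Steady-state peak Cmax,ss = C₀·R = 13 × 4/3 ≈ 17.333 mcg/mL.
Peak 17.3 mcg/mL vs MTC 5 mcg/mL: exceeds toxic threshold.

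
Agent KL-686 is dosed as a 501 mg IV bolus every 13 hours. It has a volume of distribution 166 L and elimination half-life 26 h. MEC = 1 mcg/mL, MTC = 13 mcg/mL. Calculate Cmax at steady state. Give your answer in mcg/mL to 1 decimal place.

τ/t½ = 13/26 ≈ 0.5, so fraction remaining f = (1/2)^(13/26) ≈ 0.7071.
At steady state, accumulation factor R = 1/(1 − e^(−kτ)) ≈ 3.4141.
Each bolus raises the concentration by D/Vd = 501/166 ≈ 3.018 mcg/mL.
Cmax,ss = C₀/(1 − f) ≈ 3.018/0.2929 ≈ 10.304 mcg/mL.
Peak 10.3 mcg/mL vs MTC 13 mcg/mL: below toxic threshold.

10.3 mcg/mL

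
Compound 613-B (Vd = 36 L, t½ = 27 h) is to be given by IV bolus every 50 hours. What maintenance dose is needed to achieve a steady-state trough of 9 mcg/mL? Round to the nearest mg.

τ/t½ = 50/27 ≈ 1.8519, so f = (1/2)^(50/27) ≈ 0.277037.
Cmin,ss = (D/Vd)·f/(1−f), so D = Cmin,ss·Vd·(1−f)/f.
D = 9 × 36 × (1−f)/f ≈ 9 × 36 × 2.60963 ≈ 845.52 mg.

846 mg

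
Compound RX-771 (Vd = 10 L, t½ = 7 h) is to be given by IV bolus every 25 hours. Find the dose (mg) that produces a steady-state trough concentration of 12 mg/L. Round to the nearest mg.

1307 mg

τ/t½ = 25/7 ≈ 3.5714, so f = (1/2)^(25/7) ≈ 0.084119.
Cmin,ss = (D/Vd)·f/(1−f), so D = Cmin,ss·Vd·(1−f)/f.
D = 12 × 10 × (1−f)/f ≈ 12 × 10 × 10.88792 ≈ 1306.55 mg.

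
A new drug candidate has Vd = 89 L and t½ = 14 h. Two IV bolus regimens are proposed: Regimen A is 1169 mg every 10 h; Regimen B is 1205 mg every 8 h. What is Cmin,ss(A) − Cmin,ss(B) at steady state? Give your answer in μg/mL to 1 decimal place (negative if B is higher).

Regimen A: f = (1/2)^(10/14) ≈ 0.6095; Cmin,ss = (1169/89)·f/(1−f) ≈ 20.501 μg/mL.
Regimen B: f = (1/2)^(8/14) ≈ 0.6730; Cmin,ss = (1205/89)·f/(1−f) ≈ 27.865 μg/mL.
Difference ≈ 20.501 − 27.865 ≈ -7.364 μg/mL.

-7.4 μg/mL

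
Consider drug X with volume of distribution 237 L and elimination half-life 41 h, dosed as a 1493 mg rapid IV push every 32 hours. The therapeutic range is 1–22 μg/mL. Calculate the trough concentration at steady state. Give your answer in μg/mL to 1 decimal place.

8.8 μg/mL

k = ln2/t½ = ln2/41 ≈ 0.016906 h⁻¹; fraction remaining f = e^(−kτ) = e^(−0.016906×32) ≈ 0.5822.
Single-dose peak C₀ = D/Vd = 1493/237 ≈ 6.300 μg/mL.
Steady-state trough Cmin,ss = C₀·f/(1−f) ≈ 6.300 × 0.5822/0.4178 ≈ 8.779 μg/mL.
Trough 8.8 μg/mL vs MEC 1 μg/mL: adequate.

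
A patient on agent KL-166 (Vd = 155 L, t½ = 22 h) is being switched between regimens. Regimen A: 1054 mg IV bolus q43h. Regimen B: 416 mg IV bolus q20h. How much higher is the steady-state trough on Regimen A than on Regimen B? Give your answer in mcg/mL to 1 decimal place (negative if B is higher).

-0.7 mcg/mL

Regimen A: f = (1/2)^(43/22) ≈ 0.2580; Cmin,ss = (1054/155)·f/(1−f) ≈ 2.364 mcg/mL.
Regimen B: f = (1/2)^(20/22) ≈ 0.5325; Cmin,ss = (416/155)·f/(1−f) ≈ 3.057 mcg/mL.
Difference ≈ 2.364 − 3.057 ≈ -0.693 mcg/mL.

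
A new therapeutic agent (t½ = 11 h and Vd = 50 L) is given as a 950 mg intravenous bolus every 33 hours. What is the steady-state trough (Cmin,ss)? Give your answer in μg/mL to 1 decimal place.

2.7 μg/mL

The dosing interval is 3 half-lives, so f = 2^(−3) = 0.125.
Accumulation ratio R = 1/(1 − f) = 1/0.875 = 8/7.
Single-dose peak C₀ = D/Vd = 950/50 = 19 μg/mL.
Steady-state peak Cmax,ss = C₀·R = 19 × 8/7 ≈ 21.714 μg/mL.
Steady-state trough Cmin,ss = Cmax,ss·f ≈ 21.714 × 0.125 ≈ 2.714 μg/mL.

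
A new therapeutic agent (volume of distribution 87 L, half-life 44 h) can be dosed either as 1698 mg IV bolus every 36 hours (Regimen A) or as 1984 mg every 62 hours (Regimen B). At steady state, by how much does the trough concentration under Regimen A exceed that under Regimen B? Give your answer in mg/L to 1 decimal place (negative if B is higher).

Regimen A: f = (1/2)^(36/44) ≈ 0.5672; Cmin,ss = (1698/87)·f/(1−f) ≈ 25.578 mg/L.
Regimen B: f = (1/2)^(62/44) ≈ 0.3765; Cmin,ss = (1984/87)·f/(1−f) ≈ 13.771 mg/L.
Difference ≈ 25.578 − 13.771 ≈ 11.807 mg/L.

11.8 mg/L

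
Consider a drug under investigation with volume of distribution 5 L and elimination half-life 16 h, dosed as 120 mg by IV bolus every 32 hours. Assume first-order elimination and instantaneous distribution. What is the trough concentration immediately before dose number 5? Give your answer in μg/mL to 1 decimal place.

8.0 μg/mL

f = (1/2)^(τ/t½) = (1/2)^(32/16) ≈ 0.2500.
C₀ = D/Vd = 120/5 ≈ 24.000 μg/mL.
Before the 5th dose, 4 doses have been given. Superposition: Cmin = C₀·(f + f² + … + f^4).
≈ 24.000 × (0.2500 + 0.0625 + 0.0156 + 0.0039) ≈ 24.000 × 0.3320 ≈ 7.968 μg/mL.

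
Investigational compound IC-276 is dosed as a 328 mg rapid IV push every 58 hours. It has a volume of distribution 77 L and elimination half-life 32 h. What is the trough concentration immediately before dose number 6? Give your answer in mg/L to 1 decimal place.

f = (1/2)^(τ/t½) = (1/2)^(58/32) ≈ 0.2847.
C₀ = D/Vd = 328/77 ≈ 4.260 mg/L.
Before the 6th dose, 5 doses have been given. Superposition: Cmin = C₀·(f + f² + … + f^5).
≈ 4.260 × (0.2847 + 0.0811 + 0.0231 + 0.0066 + 0.0019) ≈ 4.260 × 0.3974 ≈ 1.693 mg/L.

1.7 mg/L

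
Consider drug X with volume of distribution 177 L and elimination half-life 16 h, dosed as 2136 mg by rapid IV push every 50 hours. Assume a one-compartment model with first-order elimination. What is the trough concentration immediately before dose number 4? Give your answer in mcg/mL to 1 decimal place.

1.6 mcg/mL

f = (1/2)^(τ/t½) = (1/2)^(50/16) ≈ 0.1146.
C₀ = D/Vd = 2136/177 ≈ 12.068 mcg/mL.
Before the 4th dose, 3 doses have been given. Superposition: Cmin = C₀·(f + f² + … + f^3).
≈ 12.068 × (0.1146 + 0.0131 + 0.0015) ≈ 12.068 × 0.1292 ≈ 1.559 mcg/mL.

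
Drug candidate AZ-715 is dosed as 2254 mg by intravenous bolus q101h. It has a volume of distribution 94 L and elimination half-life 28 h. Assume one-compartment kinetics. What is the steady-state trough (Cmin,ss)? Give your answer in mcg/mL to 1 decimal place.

k = ln2/t½ = ln2/28 ≈ 0.024755 h⁻¹; fraction remaining f = e^(−kτ) = e^(−0.024755×101) ≈ 0.0821.
Each bolus raises the concentration by D/Vd = 2254/94 ≈ 23.979 mcg/mL.
Steady-state trough Cmin,ss = C₀·f/(1−f) ≈ 23.979 × 0.0821/0.9179 ≈ 2.145 mcg/mL.

2.1 mcg/mL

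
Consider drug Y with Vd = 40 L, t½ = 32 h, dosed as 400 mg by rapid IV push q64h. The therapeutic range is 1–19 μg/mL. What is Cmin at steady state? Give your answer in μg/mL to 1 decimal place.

3.3 μg/mL

The dosing interval is 2 half-lives, so f = 2^(−2) = 0.25.
At steady state, R = 1/(1 − 0.25) = 4/3.
Single-dose peak C₀ = D/Vd = 400/40 = 10 μg/mL.
Steady-state peak Cmax,ss = C₀·R = 10 × 4/3 ≈ 13.333 μg/mL.
Steady-state trough Cmin,ss = Cmax,ss·f ≈ 13.333 × 0.25 ≈ 3.333 μg/mL.
Trough 3.3 μg/mL vs MEC 1 μg/mL: adequate.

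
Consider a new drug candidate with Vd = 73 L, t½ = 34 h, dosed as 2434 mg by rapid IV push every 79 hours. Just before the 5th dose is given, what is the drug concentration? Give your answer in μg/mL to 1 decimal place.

8.3 μg/mL

f = (1/2)^(τ/t½) = (1/2)^(79/34) ≈ 0.1998.
C₀ = D/Vd = 2434/73 ≈ 33.342 μg/mL.
Before the 5th dose, 4 doses have been given. Superposition: Cmin = C₀·(f + f² + … + f^4).
≈ 33.342 × (0.1998 + 0.0399 + 0.0080 + 0.0016) ≈ 33.342 × 0.2493 ≈ 8.312 μg/mL.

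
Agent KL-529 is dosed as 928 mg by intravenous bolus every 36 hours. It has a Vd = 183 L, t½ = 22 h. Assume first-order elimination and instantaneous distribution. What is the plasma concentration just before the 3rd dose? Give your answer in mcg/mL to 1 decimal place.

2.2 mcg/mL

f = (1/2)^(τ/t½) = (1/2)^(36/22) ≈ 0.3217.
C₀ = D/Vd = 928/183 ≈ 5.071 mcg/mL.
Before the 3rd dose, 2 doses have been given. Superposition: Cmin = C₀·(f + f²).
≈ 5.071 × (0.3217 + 0.1035) ≈ 5.071 × 0.4252 ≈ 2.156 mcg/mL.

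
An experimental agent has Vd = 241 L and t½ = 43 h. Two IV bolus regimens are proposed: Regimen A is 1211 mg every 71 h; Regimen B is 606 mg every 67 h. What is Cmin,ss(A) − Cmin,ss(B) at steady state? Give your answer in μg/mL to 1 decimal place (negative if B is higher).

1.1 μg/mL

Regimen A: f = (1/2)^(71/43) ≈ 0.3184; Cmin,ss = (1211/241)·f/(1−f) ≈ 2.347 μg/mL.
Regimen B: f = (1/2)^(67/43) ≈ 0.3396; Cmin,ss = (606/241)·f/(1−f) ≈ 1.293 μg/mL.
Difference ≈ 2.347 − 1.293 ≈ 1.054 μg/mL.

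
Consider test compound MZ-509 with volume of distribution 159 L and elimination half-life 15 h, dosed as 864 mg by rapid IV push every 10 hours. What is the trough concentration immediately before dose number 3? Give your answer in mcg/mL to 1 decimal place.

5.6 mcg/mL

f = (1/2)^(τ/t½) = (1/2)^(10/15) ≈ 0.6300.
C₀ = D/Vd = 864/159 ≈ 5.434 mcg/mL.
Before the 3rd dose, 2 doses have been given. Superposition: Cmin = C₀·(f + f²).
≈ 5.434 × (0.6300 + 0.3969) ≈ 5.434 × 1.0269 ≈ 5.580 mcg/mL.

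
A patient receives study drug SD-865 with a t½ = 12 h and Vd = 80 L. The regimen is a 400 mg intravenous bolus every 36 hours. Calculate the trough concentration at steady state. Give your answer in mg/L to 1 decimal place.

0.7 mg/L

τ = 36 h = 3 half-lives, so f = (1/2)^3 = 0.125.
Accumulation ratio R = 1/(1 − f) = 1/0.875 = 8/7.
Single-dose peak C₀ = D/Vd = 400/80 = 5 mg/L.
Steady-state peak Cmax,ss = C₀·R = 5 × 8/7 ≈ 5.714 mg/L.
Steady-state trough Cmin,ss = Cmax,ss·f ≈ 5.714 × 0.125 ≈ 0.714 mg/L.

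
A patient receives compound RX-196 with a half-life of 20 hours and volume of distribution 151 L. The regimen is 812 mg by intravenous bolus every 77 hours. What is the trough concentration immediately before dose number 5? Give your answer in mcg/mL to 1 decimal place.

f = (1/2)^(τ/t½) = (1/2)^(77/20) ≈ 0.0693.
C₀ = D/Vd = 812/151 ≈ 5.377 mcg/mL.
Before the 5th dose, 4 doses have been given. Superposition: Cmin = C₀·(f + f² + … + f^4).
≈ 5.377 × (0.0693 + 0.0048 + 0.0003 + 0.0000) ≈ 5.377 × 0.0744 ≈ 0.400 mcg/mL.

0.4 mcg/mL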